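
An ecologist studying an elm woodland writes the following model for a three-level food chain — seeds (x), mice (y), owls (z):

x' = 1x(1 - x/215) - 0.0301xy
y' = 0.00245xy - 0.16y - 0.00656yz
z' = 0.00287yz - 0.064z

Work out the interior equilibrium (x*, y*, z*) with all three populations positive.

x* ≈ 70.7, y* ≈ 22.3, z* ≈ 2.01

From dz/dt = 0: 0.00287y* = 0.064, so y* = 22.3.
From dx/dt = 0: 1(1 - x*/215) = 0.0301·22.3, giving x* = 215·(1 - 0.671) = 70.7.
From dy/dt = 0: 0.00245·70.7 - 0.16 = 0.00656z*, so z* = 0.0132/0.00656 = 2.01.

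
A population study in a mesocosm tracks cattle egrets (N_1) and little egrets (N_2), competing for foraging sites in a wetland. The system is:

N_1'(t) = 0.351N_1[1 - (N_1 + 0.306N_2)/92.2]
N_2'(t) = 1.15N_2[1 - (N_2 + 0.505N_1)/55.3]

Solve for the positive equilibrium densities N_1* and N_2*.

Setting both brackets to zero gives the nullclines N_1 + 0.306N_2 = 92.2 and 0.505N_1 + N_2 = 55.3.
Substituting N_2 = 55.3 - 0.505N_1 into the first: N_1(1 - 0.306·0.505) = 92.2 - 0.306·55.3.
So N_1* = 75.3/0.845 = 89, and then N_2* = 55.3 - 0.505·89 = 10.3.

N_1* ≈ 89, N_2* ≈ 10.3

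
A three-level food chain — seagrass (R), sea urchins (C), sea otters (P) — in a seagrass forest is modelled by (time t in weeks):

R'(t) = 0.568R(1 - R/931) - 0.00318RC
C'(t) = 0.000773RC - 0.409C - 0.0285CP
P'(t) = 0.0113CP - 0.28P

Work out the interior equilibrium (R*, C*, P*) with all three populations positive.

From dP/dt = 0: 0.0113C* = 0.28, so C* = 24.8.
From dR/dt = 0: 0.568(1 - R*/931) = 0.00318·24.8, giving R* = 931·(1 - 0.139) = 802.
From dC/dt = 0: 0.000773·802 - 0.409 = 0.0285P*, so P* = 0.211/0.0285 = 7.4.

R* ≈ 802, C* ≈ 24.8, P* ≈ 7.4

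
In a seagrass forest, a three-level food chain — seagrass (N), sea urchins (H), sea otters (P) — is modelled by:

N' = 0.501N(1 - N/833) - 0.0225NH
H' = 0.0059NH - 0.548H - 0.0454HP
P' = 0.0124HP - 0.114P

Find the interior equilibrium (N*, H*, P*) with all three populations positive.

N* ≈ 489, H* ≈ 9.19, P* ≈ 51.5

From dP/dt = 0: 0.0124H* = 0.114, so H* = 9.19.
From dN/dt = 0: 0.501(1 - N*/833) = 0.0225·9.19, giving N* = 833·(1 - 0.413) = 489.
From dH/dt = 0: 0.0059·489 - 0.548 = 0.0454P*, so P* = 2.34/0.0454 = 51.5.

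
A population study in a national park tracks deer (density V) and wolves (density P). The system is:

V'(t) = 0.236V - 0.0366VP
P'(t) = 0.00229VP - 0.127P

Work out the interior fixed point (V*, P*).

Set dP/dt = 0 with P > 0: 0.00229V - 0.127 = 0, so V* = 0.127/0.00229 = 55.5.
Set dV/dt = 0 with V > 0: 0.236 - 0.0366P = 0, so P* = 0.236/0.0366 = 6.45.

V* ≈ 55.5, P* ≈ 6.45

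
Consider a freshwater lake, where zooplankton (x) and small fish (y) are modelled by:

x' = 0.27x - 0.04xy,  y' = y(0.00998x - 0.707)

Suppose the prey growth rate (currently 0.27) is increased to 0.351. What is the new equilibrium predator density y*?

y* ≈ 8.77

At the interior fixed point, setting dx/dt = 0 with x > 0 fixes y* = (prey growth rate)/(xy coefficient) — independent of the other coefficients.
With the change, y* = 0.351/0.04 = 8.77; it rises from 6.75.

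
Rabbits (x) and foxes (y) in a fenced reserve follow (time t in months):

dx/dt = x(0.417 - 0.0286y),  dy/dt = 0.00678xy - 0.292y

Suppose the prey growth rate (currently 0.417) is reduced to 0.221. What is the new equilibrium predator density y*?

y* ≈ 7.73

At the interior fixed point, setting dx/dt = 0 with x > 0 fixes y* = (prey growth rate)/(xy coefficient) — independent of the other coefficients.
With the change, y* = 0.221/0.0286 = 7.73; it falls from 14.6.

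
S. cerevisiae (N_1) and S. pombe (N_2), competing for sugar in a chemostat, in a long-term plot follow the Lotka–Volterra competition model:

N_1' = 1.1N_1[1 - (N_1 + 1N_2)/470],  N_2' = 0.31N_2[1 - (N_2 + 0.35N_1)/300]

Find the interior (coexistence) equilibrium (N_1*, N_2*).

Setting both brackets to zero gives the nullclines N_1 + 1N_2 = 470 and 0.35N_1 + N_2 = 300.
Substituting N_2 = 300 - 0.35N_1 into the first: N_1(1 - 1·0.35) = 470 - 1·300.
So N_1* = 170/0.65 = 262, and then N_2* = 300 - 0.35·262 = 208.

N_1* ≈ 262, N_2* ≈ 208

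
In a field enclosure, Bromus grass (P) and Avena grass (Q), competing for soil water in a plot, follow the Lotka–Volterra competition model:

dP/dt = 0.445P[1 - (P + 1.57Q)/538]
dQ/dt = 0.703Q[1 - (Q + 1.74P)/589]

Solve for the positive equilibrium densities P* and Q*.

Setting both brackets to zero gives the nullclines P + 1.57Q = 538 and 1.74P + Q = 589.
Substituting Q = 589 - 1.74P into the first: P(1 - 1.57·1.74) = 538 - 1.57·589.
So P* = -387/-1.73 = 223, and then Q* = 589 - 1.74·223 = 200.

P* ≈ 223, Q* ≈ 200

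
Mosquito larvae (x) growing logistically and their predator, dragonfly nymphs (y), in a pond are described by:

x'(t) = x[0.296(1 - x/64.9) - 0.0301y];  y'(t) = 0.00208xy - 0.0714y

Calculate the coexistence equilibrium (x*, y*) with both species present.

From dy/dt = 0 with y > 0: 0.00208x* = 0.0714, so x* = 34.3.
Substitute into dx/dt = 0: 0.296(1 - 34.3/64.9) = 0.0301y*.
The bracket is 0.471, giving y* = 0.139/0.0301 = 4.63.

x* ≈ 34.3, y* ≈ 4.63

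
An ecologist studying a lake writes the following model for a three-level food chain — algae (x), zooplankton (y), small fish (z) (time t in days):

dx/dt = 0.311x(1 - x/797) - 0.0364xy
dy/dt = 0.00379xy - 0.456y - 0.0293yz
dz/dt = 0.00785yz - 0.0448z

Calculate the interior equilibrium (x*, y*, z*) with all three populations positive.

x* ≈ 265, y* ≈ 5.71, z* ≈ 18.7

From dz/dt = 0: 0.00785y* = 0.0448, so y* = 5.71.
From dx/dt = 0: 0.311(1 - x*/797) = 0.0364·5.71, giving x* = 797·(1 - 0.668) = 265.
From dy/dt = 0: 0.00379·265 - 0.456 = 0.0293z*, so z* = 0.547/0.0293 = 18.7.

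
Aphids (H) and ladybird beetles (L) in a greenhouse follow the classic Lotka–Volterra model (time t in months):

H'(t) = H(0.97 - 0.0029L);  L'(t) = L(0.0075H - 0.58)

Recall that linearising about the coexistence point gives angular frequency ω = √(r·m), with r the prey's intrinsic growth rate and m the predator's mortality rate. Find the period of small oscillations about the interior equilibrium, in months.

Here r = 0.97 and m = 0.58, so r·m = 0.563.
ω = √0.563 = 0.75 per month, hence T = 2π/ω ≈ 8.38 months.

T ≈ 8.38 months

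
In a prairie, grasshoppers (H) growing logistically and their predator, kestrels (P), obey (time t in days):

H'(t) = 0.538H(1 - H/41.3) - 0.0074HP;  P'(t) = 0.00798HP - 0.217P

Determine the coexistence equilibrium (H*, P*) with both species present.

H* ≈ 27.2, P* ≈ 24.8

From dP/dt = 0 with P > 0: 0.00798H* = 0.217, so H* = 27.2.
Substitute into dH/dt = 0: 0.538(1 - 27.2/41.3) = 0.0074P*.
The bracket is 0.342, giving P* = 0.184/0.0074 = 24.8.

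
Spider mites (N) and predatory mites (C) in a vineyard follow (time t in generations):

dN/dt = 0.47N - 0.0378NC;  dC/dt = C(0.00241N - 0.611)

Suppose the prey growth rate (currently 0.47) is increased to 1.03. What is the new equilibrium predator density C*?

C* ≈ 27.2

At the interior fixed point, setting dN/dt = 0 with N > 0 fixes C* = (prey growth rate)/(NC coefficient) — independent of the other coefficients.
With the change, C* = 1.03/0.0378 = 27.2; it rises from 12.4.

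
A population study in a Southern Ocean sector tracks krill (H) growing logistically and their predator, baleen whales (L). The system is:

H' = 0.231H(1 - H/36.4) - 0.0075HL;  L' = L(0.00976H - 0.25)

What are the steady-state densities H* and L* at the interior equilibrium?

H* ≈ 25.6, L* ≈ 9.13

From dL/dt = 0 with L > 0: 0.00976H* = 0.25, so H* = 25.6.
Substitute into dH/dt = 0: 0.231(1 - 25.6/36.4) = 0.0075L*.
The bracket is 0.296, giving L* = 0.0684/0.0075 = 9.13.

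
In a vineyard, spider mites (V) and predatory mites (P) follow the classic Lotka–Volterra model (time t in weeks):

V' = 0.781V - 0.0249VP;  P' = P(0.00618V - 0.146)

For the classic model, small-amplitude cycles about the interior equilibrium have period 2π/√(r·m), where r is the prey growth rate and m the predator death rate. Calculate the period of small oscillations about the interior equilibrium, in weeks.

Here r = 0.781 and m = 0.146, so r·m = 0.114.
ω = √0.114 = 0.338 per week, hence T = 2π/ω ≈ 18.6 weeks.

T ≈ 18.6 weeks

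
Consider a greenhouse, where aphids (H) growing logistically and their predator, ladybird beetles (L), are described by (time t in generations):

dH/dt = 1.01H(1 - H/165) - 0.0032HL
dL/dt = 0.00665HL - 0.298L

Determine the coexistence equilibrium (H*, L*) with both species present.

From dL/dt = 0 with L > 0: 0.00665H* = 0.298, so H* = 44.8.
Substitute into dH/dt = 0: 1.01(1 - 44.8/165) = 0.0032L*.
The bracket is 0.728, giving L* = 0.736/0.0032 = 230.

H* ≈ 44.8, L* ≈ 230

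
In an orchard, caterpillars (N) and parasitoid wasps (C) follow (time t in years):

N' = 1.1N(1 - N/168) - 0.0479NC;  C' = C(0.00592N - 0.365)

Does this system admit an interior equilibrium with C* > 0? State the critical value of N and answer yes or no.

Threshold N = 61.7; K > 61.7, so yes, the predator persists.

The predator equation gives dC/dt > 0 only when N > 0.365/0.00592 = 61.7.
Without the predator, N → K = 168. Since 168 > 61.7, the predator can invade and persist.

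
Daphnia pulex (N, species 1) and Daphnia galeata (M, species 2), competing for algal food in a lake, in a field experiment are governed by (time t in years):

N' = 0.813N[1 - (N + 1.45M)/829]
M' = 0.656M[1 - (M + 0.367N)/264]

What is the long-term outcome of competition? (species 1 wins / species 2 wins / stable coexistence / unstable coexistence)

species 1 excludes species 2

Compare the nullcline intercepts: K1/α12 = 829/1.45 = 572 > K2 = 264; K2/α21 = 264/0.367 = 719 < K1 = 829.
Since the inequalities point opposite ways, species 1 can invade but species 2 cannot.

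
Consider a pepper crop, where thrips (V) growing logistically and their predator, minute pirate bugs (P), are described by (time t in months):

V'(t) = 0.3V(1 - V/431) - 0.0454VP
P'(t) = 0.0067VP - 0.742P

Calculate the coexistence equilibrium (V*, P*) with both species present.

From dP/dt = 0 with P > 0: 0.0067V* = 0.742, so V* = 111.
Substitute into dV/dt = 0: 0.3(1 - 111/431) = 0.0454P*.
The bracket is 0.743, giving P* = 0.223/0.0454 = 4.91.

V* ≈ 111, P* ≈ 4.91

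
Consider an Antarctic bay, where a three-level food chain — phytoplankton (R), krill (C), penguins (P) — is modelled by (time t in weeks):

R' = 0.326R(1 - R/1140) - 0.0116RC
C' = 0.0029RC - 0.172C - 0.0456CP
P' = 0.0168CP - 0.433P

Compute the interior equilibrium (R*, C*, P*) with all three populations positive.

From dP/dt = 0: 0.0168C* = 0.433, so C* = 25.8.
From dR/dt = 0: 0.326(1 - R*/1140) = 0.0116·25.8, giving R* = 1140·(1 - 0.917) = 94.5.
From dC/dt = 0: 0.0029·94.5 - 0.172 = 0.0456P*, so P* = 0.102/0.0456 = 2.24.

R* ≈ 94.5, C* ≈ 25.8, P* ≈ 2.24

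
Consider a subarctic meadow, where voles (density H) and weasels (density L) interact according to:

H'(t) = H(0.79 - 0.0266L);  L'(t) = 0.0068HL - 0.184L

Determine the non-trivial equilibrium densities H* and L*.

H* ≈ 27.1, L* ≈ 29.7

Set dL/dt = 0 with L > 0: 0.0068H - 0.184 = 0, so H* = 0.184/0.0068 = 27.1.
Set dH/dt = 0 with H > 0: 0.79 - 0.0266L = 0, so L* = 0.79/0.0266 = 29.7.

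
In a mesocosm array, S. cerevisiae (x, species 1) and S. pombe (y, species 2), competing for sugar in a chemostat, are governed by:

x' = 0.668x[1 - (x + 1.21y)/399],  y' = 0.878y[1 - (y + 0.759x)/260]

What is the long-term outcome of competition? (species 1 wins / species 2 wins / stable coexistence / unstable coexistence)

Compare the nullcline intercepts: K1/α12 = 399/1.21 = 330 > K2 = 260; K2/α21 = 260/0.759 = 343 < K1 = 399.
Since the inequalities point opposite ways, species 1 can invade but species 2 cannot.

species 1 excludes species 2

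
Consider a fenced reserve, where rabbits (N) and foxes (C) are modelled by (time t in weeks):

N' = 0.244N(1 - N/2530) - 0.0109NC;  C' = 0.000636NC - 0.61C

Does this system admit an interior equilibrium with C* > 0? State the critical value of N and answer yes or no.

The predator equation gives dC/dt > 0 only when N > 0.61/0.000636 = 959.
Without the predator, N → K = 2530. Since 2530 > 959, the predator can invade and persist.

Threshold N = 959; K > 959, so yes, the predator persists.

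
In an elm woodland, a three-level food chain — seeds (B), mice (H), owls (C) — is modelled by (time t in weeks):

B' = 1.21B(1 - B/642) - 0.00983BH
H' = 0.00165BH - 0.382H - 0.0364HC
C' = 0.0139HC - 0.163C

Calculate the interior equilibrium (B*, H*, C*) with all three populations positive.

B* ≈ 581, H* ≈ 11.7, C* ≈ 15.8

From dC/dt = 0: 0.0139H* = 0.163, so H* = 11.7.
From dB/dt = 0: 1.21(1 - B*/642) = 0.00983·11.7, giving B* = 642·(1 - 0.0953) = 581.
From dH/dt = 0: 0.00165·581 - 0.382 = 0.0364C*, so C* = 0.576/0.0364 = 15.8.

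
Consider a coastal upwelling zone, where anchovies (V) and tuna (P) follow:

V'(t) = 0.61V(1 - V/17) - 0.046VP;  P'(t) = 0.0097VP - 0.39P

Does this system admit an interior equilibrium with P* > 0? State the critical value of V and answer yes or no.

Threshold V = 40.2; K < 40.2, so no, the predator goes extinct.

The predator equation gives dP/dt > 0 only when V > 0.39/0.0097 = 40.2.
Without the predator, V → K = 17. Since 17 < 40.2, the predator cannot invade.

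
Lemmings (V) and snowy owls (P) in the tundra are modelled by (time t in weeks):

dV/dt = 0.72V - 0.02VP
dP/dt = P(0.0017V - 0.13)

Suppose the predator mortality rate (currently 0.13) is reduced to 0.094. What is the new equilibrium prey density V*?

At the interior fixed point, setting dP/dt = 0 with P > 0 fixes V* = (predator death rate)/(VP coefficient) — independent of the other coefficients.
With the change, V* = 0.094/0.0017 = 55.3; it falls from 76.5.

V* ≈ 55.3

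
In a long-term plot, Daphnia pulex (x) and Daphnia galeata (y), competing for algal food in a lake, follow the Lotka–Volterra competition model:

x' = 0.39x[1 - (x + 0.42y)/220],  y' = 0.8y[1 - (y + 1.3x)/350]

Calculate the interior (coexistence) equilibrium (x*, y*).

Setting both brackets to zero gives the nullclines x + 0.42y = 220 and 1.3x + y = 350.
Substituting y = 350 - 1.3x into the first: x(1 - 0.42·1.3) = 220 - 0.42·350.
So x* = 73/0.454 = 161, and then y* = 350 - 1.3·161 = 141.

x* ≈ 161, y* ≈ 141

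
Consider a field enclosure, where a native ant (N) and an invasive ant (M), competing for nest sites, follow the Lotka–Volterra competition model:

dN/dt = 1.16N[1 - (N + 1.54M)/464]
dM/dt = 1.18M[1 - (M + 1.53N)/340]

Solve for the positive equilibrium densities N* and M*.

N* ≈ 43.9, M* ≈ 273

Setting both brackets to zero gives the nullclines N + 1.54M = 464 and 1.53N + M = 340.
Substituting M = 340 - 1.53N into the first: N(1 - 1.54·1.53) = 464 - 1.54·340.
So N* = -59.6/-1.36 = 43.9, and then M* = 340 - 1.53·43.9 = 273.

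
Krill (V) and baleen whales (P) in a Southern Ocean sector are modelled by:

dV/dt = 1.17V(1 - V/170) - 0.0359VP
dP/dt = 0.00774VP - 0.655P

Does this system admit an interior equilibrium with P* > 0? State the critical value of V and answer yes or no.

The predator equation gives dP/dt > 0 only when V > 0.655/0.00774 = 84.6.
Without the predator, V → K = 170. Since 170 > 84.6, the predator can invade and persist.

Threshold V = 84.6; K > 84.6, so yes, the predator persists.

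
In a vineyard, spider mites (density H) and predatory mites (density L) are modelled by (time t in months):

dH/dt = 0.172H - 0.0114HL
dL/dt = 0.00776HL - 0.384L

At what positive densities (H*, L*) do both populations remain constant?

H* ≈ 49.5, L* ≈ 15.1

Set dL/dt = 0 with L > 0: 0.00776H - 0.384 = 0, so H* = 0.384/0.00776 = 49.5.
Set dH/dt = 0 with H > 0: 0.172 - 0.0114L = 0, so L* = 0.172/0.0114 = 15.1.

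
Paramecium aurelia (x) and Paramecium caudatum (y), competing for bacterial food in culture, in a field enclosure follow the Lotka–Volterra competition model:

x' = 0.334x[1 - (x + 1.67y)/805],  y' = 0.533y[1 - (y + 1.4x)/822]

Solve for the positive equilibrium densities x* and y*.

Setting both brackets to zero gives the nullclines x + 1.67y = 805 and 1.4x + y = 822.
Substituting y = 822 - 1.4x into the first: x(1 - 1.67·1.4) = 805 - 1.67·822.
So x* = -568/-1.34 = 424, and then y* = 822 - 1.4·424 = 228.

x* ≈ 424, y* ≈ 228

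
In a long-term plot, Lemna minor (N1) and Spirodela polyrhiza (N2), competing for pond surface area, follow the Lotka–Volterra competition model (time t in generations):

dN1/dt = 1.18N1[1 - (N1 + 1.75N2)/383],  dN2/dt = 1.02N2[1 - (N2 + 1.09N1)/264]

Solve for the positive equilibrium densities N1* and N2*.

N1* ≈ 87.1, N2* ≈ 169

Setting both brackets to zero gives the nullclines N1 + 1.75N2 = 383 and 1.09N1 + N2 = 264.
Substituting N2 = 264 - 1.09N1 into the first: N1(1 - 1.75·1.09) = 383 - 1.75·264.
So N1* = -79/-0.908 = 87.1, and then N2* = 264 - 1.09·87.1 = 169.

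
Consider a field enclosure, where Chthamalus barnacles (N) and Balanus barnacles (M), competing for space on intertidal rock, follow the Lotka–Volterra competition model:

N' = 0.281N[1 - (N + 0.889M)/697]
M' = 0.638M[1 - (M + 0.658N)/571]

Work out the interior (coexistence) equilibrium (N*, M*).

N* ≈ 456, M* ≈ 271

Setting both brackets to zero gives the nullclines N + 0.889M = 697 and 0.658N + M = 571.
Substituting M = 571 - 0.658N into the first: N(1 - 0.889·0.658) = 697 - 0.889·571.
So N* = 189/0.415 = 456, and then M* = 571 - 0.658·456 = 271.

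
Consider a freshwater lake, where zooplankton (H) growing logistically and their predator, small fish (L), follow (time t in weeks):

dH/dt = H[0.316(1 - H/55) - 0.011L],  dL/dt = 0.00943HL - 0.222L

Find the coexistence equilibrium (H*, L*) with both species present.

From dL/dt = 0 with L > 0: 0.00943H* = 0.222, so H* = 23.5.
Substitute into dH/dt = 0: 0.316(1 - 23.5/55) = 0.011L*.
The bracket is 0.572, giving L* = 0.181/0.011 = 16.4.

H* ≈ 23.5, L* ≈ 16.4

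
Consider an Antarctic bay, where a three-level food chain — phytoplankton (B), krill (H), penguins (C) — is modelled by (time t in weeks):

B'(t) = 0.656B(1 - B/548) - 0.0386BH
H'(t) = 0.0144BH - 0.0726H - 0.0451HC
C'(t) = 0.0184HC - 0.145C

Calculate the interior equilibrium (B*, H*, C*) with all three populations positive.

B* ≈ 294, H* ≈ 7.88, C* ≈ 92.2

From dC/dt = 0: 0.0184H* = 0.145, so H* = 7.88.
From dB/dt = 0: 0.656(1 - B*/548) = 0.0386·7.88, giving B* = 548·(1 - 0.464) = 294.
From dH/dt = 0: 0.0144·294 - 0.0726 = 0.0451C*, so C* = 4.16/0.0451 = 92.2.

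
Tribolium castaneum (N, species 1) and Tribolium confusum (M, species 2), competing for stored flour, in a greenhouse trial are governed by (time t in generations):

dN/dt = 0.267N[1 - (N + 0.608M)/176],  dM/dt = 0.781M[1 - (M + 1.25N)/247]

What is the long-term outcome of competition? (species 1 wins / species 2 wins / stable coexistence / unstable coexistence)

Compare the nullcline intercepts: K1/α12 = 176/0.608 = 289 > K2 = 247; K2/α21 = 247/1.25 = 198 > K1 = 176.
Since both inequalities hold, each species can invade when rare, so the interior equilibrium is stable.

stable coexistence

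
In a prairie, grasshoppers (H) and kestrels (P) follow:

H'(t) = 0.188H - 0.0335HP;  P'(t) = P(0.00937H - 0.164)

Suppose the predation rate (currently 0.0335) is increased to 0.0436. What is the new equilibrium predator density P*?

At the interior fixed point, setting dH/dt = 0 with H > 0 fixes P* = (prey growth rate)/(HP coefficient) — independent of the other coefficients.
With the change, P* = 0.188/0.0436 = 4.31; it falls from 5.61.

P* ≈ 4.31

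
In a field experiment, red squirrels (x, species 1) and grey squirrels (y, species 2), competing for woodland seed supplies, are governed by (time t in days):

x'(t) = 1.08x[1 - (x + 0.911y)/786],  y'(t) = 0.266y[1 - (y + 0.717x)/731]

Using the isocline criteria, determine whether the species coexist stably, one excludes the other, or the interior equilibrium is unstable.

Compare the nullcline intercepts: K1/α12 = 786/0.911 = 863 > K2 = 731; K2/α21 = 731/0.717 = 1020 > K1 = 786.
Since both inequalities hold, each species can invade when rare, so the interior equilibrium is stable.

stable coexistence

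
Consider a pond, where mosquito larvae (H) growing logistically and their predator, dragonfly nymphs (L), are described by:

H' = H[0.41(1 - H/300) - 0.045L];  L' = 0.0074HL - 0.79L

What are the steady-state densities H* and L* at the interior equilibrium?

H* ≈ 107, L* ≈ 5.87

From dL/dt = 0 with L > 0: 0.0074H* = 0.79, so H* = 107.
Substitute into dH/dt = 0: 0.41(1 - 107/300) = 0.045L*.
The bracket is 0.644, giving L* = 0.264/0.045 = 5.87.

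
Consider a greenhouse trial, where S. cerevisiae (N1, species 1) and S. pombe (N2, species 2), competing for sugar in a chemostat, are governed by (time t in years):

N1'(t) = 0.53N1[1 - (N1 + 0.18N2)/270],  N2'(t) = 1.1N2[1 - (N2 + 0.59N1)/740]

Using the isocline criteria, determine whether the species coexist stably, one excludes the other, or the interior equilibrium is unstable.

stable coexistence

Compare the nullcline intercepts: K1/α12 = 270/0.18 = 1500 > K2 = 740; K2/α21 = 740/0.59 = 1250 > K1 = 270.
Since both inequalities hold, each species can invade when rare, so the interior equilibrium is stable.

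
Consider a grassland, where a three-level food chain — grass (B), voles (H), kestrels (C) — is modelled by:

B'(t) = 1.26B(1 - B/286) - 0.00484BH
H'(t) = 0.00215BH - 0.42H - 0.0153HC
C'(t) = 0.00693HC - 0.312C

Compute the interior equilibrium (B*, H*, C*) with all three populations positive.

B* ≈ 237, H* ≈ 45, C* ≈ 5.79

From dC/dt = 0: 0.00693H* = 0.312, so H* = 45.
From dB/dt = 0: 1.26(1 - B*/286) = 0.00484·45, giving B* = 286·(1 - 0.173) = 237.
From dH/dt = 0: 0.00215·237 - 0.42 = 0.0153C*, so C* = 0.0886/0.0153 = 5.79.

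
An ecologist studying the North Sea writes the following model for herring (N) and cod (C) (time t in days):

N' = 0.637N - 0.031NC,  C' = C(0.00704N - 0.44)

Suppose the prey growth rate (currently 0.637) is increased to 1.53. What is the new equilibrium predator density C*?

C* ≈ 49.4

At the interior fixed point, setting dN/dt = 0 with N > 0 fixes C* = (prey growth rate)/(NC coefficient) — independent of the other coefficients.
With the change, C* = 1.53/0.031 = 49.4; it rises from 20.5.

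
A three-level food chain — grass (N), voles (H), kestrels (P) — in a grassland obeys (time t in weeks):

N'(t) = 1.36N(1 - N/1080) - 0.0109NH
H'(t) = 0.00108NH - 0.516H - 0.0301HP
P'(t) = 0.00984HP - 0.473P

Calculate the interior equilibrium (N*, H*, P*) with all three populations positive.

From dP/dt = 0: 0.00984H* = 0.473, so H* = 48.1.
From dN/dt = 0: 1.36(1 - N*/1080) = 0.0109·48.1, giving N* = 1080·(1 - 0.385) = 664.
From dH/dt = 0: 0.00108·664 - 0.516 = 0.0301P*, so P* = 0.201/0.0301 = 6.68.

N* ≈ 664, H* ≈ 48.1, P* ≈ 6.68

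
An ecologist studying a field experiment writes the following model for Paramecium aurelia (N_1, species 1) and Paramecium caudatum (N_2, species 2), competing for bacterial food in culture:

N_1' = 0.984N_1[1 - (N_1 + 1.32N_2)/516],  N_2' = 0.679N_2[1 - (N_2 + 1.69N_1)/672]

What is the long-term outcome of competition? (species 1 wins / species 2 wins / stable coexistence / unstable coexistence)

Compare the nullcline intercepts: K1/α12 = 516/1.32 = 391 < K2 = 672; K2/α21 = 672/1.69 = 398 < K1 = 516.
Since both are reversed, neither can invade when rare; the interior point is a saddle.

unstable coexistence (outcome depends on initial conditions)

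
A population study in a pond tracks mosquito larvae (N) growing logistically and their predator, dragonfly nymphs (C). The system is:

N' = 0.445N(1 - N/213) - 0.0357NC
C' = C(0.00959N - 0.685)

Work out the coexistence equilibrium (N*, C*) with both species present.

From dC/dt = 0 with C > 0: 0.00959N* = 0.685, so N* = 71.4.
Substitute into dN/dt = 0: 0.445(1 - 71.4/213) = 0.0357C*.
The bracket is 0.665, giving C* = 0.296/0.0357 = 8.28.

N* ≈ 71.4, C* ≈ 8.28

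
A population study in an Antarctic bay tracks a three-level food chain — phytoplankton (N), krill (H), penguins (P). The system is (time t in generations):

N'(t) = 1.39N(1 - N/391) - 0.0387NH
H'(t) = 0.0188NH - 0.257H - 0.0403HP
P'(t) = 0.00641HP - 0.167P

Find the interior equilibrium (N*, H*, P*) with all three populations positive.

N* ≈ 107, H* ≈ 26.1, P* ≈ 43.7

From dP/dt = 0: 0.00641H* = 0.167, so H* = 26.1.
From dN/dt = 0: 1.39(1 - N*/391) = 0.0387·26.1, giving N* = 391·(1 - 0.725) = 107.
From dH/dt = 0: 0.0188·107 - 0.257 = 0.0403P*, so P* = 1.76/0.0403 = 43.7.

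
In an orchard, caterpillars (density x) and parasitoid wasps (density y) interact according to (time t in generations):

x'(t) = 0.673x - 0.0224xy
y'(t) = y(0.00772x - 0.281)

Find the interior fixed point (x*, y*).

x* ≈ 36.4, y* ≈ 30

Set dy/dt = 0 with y > 0: 0.00772x - 0.281 = 0, so x* = 0.281/0.00772 = 36.4.
Set dx/dt = 0 with x > 0: 0.673 - 0.0224y = 0, so y* = 0.673/0.0224 = 30.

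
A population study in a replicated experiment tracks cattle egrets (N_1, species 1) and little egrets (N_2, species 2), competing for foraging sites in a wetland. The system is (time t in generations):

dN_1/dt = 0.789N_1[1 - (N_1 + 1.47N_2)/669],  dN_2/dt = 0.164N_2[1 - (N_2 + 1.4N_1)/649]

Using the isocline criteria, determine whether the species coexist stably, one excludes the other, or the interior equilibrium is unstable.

unstable coexistence (outcome depends on initial conditions)

Compare the nullcline intercepts: K1/α12 = 669/1.47 = 455 < K2 = 649; K2/α21 = 649/1.4 = 464 < K1 = 669.
Since both are reversed, neither can invade when rare; the interior point is a saddle.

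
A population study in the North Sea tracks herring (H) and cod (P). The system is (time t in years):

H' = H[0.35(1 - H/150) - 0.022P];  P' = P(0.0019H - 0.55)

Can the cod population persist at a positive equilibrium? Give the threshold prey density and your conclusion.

The predator equation gives dP/dt > 0 only when H > 0.55/0.0019 = 289.
Without the predator, H → K = 150. Since 150 < 289, the predator cannot invade.

Threshold H = 289; K < 289, so no, the predator goes extinct.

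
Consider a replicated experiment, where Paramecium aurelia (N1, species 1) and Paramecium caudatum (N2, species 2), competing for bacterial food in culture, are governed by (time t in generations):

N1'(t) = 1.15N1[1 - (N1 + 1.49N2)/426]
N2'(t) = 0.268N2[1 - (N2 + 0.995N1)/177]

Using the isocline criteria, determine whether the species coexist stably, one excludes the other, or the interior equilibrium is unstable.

species 1 excludes species 2

Compare the nullcline intercepts: K1/α12 = 426/1.49 = 286 > K2 = 177; K2/α21 = 177/0.995 = 178 < K1 = 426.
Since the inequalities point opposite ways, species 1 can invade but species 2 cannot.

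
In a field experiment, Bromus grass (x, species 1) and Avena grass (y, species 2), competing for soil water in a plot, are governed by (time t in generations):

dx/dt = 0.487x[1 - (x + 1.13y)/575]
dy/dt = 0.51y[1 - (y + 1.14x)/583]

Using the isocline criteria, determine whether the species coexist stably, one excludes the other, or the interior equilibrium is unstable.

Compare the nullcline intercepts: K1/α12 = 575/1.13 = 509 < K2 = 583; K2/α21 = 583/1.14 = 511 < K1 = 575.
Since both are reversed, neither can invade when rare; the interior point is a saddle.

unstable coexistence (outcome depends on initial conditions)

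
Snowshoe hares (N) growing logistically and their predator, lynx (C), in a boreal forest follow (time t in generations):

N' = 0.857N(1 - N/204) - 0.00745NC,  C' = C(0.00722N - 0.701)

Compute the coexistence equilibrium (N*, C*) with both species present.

N* ≈ 97.1, C* ≈ 60.3

From dC/dt = 0 with C > 0: 0.00722N* = 0.701, so N* = 97.1.
Substitute into dN/dt = 0: 0.857(1 - 97.1/204) = 0.00745C*.
The bracket is 0.524, giving C* = 0.449/0.00745 = 60.3.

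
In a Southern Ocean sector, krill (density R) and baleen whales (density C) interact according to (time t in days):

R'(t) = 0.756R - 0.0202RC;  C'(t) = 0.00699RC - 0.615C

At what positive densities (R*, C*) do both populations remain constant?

R* ≈ 88, C* ≈ 37.4

Set dC/dt = 0 with C > 0: 0.00699R - 0.615 = 0, so R* = 0.615/0.00699 = 88.
Set dR/dt = 0 with R > 0: 0.756 - 0.0202C = 0, so C* = 0.756/0.0202 = 37.4.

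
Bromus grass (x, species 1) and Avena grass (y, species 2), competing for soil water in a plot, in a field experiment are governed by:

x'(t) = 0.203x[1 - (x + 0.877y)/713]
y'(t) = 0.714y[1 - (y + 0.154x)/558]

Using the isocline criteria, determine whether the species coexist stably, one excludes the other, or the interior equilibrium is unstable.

Compare the nullcline intercepts: K1/α12 = 713/0.877 = 813 > K2 = 558; K2/α21 = 558/0.154 = 3620 > K1 = 713.
Since both inequalities hold, each species can invade when rare, so the interior equilibrium is stable.

stable coexistence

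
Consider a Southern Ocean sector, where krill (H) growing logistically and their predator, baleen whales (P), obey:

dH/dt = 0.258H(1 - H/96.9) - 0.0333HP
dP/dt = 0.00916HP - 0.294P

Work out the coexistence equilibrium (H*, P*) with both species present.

H* ≈ 32.1, P* ≈ 5.18

From dP/dt = 0 with P > 0: 0.00916H* = 0.294, so H* = 32.1.
Substitute into dH/dt = 0: 0.258(1 - 32.1/96.9) = 0.0333P*.
The bracket is 0.669, giving P* = 0.173/0.0333 = 5.18.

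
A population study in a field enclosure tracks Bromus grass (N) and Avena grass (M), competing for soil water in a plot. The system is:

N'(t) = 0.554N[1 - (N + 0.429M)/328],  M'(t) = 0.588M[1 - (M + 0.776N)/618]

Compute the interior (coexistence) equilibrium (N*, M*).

N* ≈ 94.3, M* ≈ 545

Setting both brackets to zero gives the nullclines N + 0.429M = 328 and 0.776N + M = 618.
Substituting M = 618 - 0.776N into the first: N(1 - 0.429·0.776) = 328 - 0.429·618.
So N* = 62.9/0.667 = 94.3, and then M* = 618 - 0.776·94.3 = 545.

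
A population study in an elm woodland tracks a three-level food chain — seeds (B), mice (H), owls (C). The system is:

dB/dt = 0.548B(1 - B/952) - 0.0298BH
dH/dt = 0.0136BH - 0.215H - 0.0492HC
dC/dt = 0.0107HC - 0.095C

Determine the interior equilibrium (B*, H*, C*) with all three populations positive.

B* ≈ 492, H* ≈ 8.88, C* ≈ 132

From dC/dt = 0: 0.0107H* = 0.095, so H* = 8.88.
From dB/dt = 0: 0.548(1 - B*/952) = 0.0298·8.88, giving B* = 952·(1 - 0.483) = 492.
From dH/dt = 0: 0.0136·492 - 0.215 = 0.0492C*, so C* = 6.48/0.0492 = 132.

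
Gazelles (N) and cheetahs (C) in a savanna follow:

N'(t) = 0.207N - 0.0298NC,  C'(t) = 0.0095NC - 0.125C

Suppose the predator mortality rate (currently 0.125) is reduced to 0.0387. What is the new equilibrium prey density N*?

N* ≈ 4.07

At the interior fixed point, setting dC/dt = 0 with C > 0 fixes N* = (predator death rate)/(NC coefficient) — independent of the other coefficients.
With the change, N* = 0.0387/0.0095 = 4.07; it falls from 13.2.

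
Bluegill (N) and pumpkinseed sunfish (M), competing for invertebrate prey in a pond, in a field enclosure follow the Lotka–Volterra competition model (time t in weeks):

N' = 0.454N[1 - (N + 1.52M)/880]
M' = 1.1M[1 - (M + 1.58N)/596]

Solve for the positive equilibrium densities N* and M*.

Setting both brackets to zero gives the nullclines N + 1.52M = 880 and 1.58N + M = 596.
Substituting M = 596 - 1.58N into the first: N(1 - 1.52·1.58) = 880 - 1.52·596.
So N* = -25.9/-1.4 = 18.5, and then M* = 596 - 1.58·18.5 = 567.

N* ≈ 18.5, M* ≈ 567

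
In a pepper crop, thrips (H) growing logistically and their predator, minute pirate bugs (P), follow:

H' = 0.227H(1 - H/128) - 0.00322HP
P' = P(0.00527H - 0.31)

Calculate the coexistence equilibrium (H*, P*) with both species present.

H* ≈ 58.8, P* ≈ 38.1

From dP/dt = 0 with P > 0: 0.00527H* = 0.31, so H* = 58.8.
Substitute into dH/dt = 0: 0.227(1 - 58.8/128) = 0.00322P*.
The bracket is 0.54, giving P* = 0.123/0.00322 = 38.1.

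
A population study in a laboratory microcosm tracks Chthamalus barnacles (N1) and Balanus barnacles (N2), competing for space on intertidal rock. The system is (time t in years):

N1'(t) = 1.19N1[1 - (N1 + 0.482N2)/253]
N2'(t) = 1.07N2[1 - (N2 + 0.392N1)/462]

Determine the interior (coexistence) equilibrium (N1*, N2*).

Setting both brackets to zero gives the nullclines N1 + 0.482N2 = 253 and 0.392N1 + N2 = 462.
Substituting N2 = 462 - 0.392N1 into the first: N1(1 - 0.482·0.392) = 253 - 0.482·462.
So N1* = 30.3/0.811 = 37.4, and then N2* = 462 - 0.392·37.4 = 447.

N1* ≈ 37.4, N2* ≈ 447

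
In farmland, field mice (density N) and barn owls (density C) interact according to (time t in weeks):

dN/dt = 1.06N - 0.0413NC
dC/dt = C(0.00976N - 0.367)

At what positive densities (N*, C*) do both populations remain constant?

Set dC/dt = 0 with C > 0: 0.00976N - 0.367 = 0, so N* = 0.367/0.00976 = 37.6.
Set dN/dt = 0 with N > 0: 1.06 - 0.0413C = 0, so C* = 1.06/0.0413 = 25.7.

N* ≈ 37.6, C* ≈ 25.7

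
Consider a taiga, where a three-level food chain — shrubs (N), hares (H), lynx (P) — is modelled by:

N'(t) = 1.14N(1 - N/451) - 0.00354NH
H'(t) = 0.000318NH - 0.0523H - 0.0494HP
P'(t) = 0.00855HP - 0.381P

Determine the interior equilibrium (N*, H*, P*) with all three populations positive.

N* ≈ 389, H* ≈ 44.6, P* ≈ 1.44

From dP/dt = 0: 0.00855H* = 0.381, so H* = 44.6.
From dN/dt = 0: 1.14(1 - N*/451) = 0.00354·44.6, giving N* = 451·(1 - 0.138) = 389.
From dH/dt = 0: 0.000318·389 - 0.0523 = 0.0494P*, so P* = 0.0713/0.0494 = 1.44.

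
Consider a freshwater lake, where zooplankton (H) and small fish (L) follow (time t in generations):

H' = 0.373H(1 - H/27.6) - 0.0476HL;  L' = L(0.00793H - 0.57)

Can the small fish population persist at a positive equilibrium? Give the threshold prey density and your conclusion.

The predator equation gives dL/dt > 0 only when H > 0.57/0.00793 = 71.9.
Without the predator, H → K = 27.6. Since 27.6 < 71.9, the predator cannot invade.

Threshold H = 71.9; K < 71.9, so no, the predator goes extinct.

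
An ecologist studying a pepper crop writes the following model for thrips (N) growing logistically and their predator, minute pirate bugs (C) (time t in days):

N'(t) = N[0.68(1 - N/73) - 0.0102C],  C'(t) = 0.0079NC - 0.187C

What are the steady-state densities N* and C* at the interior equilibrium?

N* ≈ 23.7, C* ≈ 45

From dC/dt = 0 with C > 0: 0.0079N* = 0.187, so N* = 23.7.
Substitute into dN/dt = 0: 0.68(1 - 23.7/73) = 0.0102C*.
The bracket is 0.676, giving C* = 0.46/0.0102 = 45.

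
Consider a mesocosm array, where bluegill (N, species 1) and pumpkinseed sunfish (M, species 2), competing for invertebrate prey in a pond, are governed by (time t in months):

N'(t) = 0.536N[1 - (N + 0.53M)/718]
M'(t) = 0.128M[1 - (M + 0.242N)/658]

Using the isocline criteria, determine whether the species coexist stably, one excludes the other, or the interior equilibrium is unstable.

Compare the nullcline intercepts: K1/α12 = 718/0.53 = 1350 > K2 = 658; K2/α21 = 658/0.242 = 2720 > K1 = 718.
Since both inequalities hold, each species can invade when rare, so the interior equilibrium is stable.

stable coexistence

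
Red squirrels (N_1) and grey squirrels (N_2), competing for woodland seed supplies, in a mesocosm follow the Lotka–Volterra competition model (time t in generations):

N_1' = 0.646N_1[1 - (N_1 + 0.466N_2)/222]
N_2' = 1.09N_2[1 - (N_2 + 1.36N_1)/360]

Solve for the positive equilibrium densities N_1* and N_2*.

N_1* ≈ 148, N_2* ≈ 159

Setting both brackets to zero gives the nullclines N_1 + 0.466N_2 = 222 and 1.36N_1 + N_2 = 360.
Substituting N_2 = 360 - 1.36N_1 into the first: N_1(1 - 0.466·1.36) = 222 - 0.466·360.
So N_1* = 54.2/0.366 = 148, and then N_2* = 360 - 1.36·148 = 159.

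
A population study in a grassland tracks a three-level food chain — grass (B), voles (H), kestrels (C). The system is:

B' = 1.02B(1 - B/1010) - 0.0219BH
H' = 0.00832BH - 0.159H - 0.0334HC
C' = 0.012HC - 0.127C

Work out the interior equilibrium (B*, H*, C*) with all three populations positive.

From dC/dt = 0: 0.012H* = 0.127, so H* = 10.6.
From dB/dt = 0: 1.02(1 - B*/1010) = 0.0219·10.6, giving B* = 1010·(1 - 0.227) = 780.
From dH/dt = 0: 0.00832·780 - 0.159 = 0.0334C*, so C* = 6.33/0.0334 = 190.

B* ≈ 780, H* ≈ 10.6, C* ≈ 190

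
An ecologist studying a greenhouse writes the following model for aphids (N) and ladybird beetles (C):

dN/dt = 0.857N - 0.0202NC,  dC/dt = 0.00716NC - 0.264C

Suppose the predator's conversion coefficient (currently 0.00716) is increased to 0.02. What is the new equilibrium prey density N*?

At the interior fixed point, setting dC/dt = 0 with C > 0 fixes N* = (predator death rate)/(NC coefficient) — independent of the other coefficients.
With the change, N* = 0.264/0.02 = 13.2; it falls from 36.9.

N* ≈ 13.2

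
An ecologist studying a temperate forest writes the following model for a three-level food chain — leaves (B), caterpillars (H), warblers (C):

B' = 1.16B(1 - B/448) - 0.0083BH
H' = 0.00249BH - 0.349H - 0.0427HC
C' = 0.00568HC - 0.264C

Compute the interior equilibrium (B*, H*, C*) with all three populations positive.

B* ≈ 299, H* ≈ 46.5, C* ≈ 9.26

From dC/dt = 0: 0.00568H* = 0.264, so H* = 46.5.
From dB/dt = 0: 1.16(1 - B*/448) = 0.0083·46.5, giving B* = 448·(1 - 0.333) = 299.
From dH/dt = 0: 0.00249·299 - 0.349 = 0.0427C*, so C* = 0.396/0.0427 = 9.26.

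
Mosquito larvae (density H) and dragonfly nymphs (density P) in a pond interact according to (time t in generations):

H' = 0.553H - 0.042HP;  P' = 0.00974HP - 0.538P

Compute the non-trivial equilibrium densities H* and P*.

Set dP/dt = 0 with P > 0: 0.00974H - 0.538 = 0, so H* = 0.538/0.00974 = 55.2.
Set dH/dt = 0 with H > 0: 0.553 - 0.042P = 0, so P* = 0.553/0.042 = 13.2.

H* ≈ 55.2, P* ≈ 13.2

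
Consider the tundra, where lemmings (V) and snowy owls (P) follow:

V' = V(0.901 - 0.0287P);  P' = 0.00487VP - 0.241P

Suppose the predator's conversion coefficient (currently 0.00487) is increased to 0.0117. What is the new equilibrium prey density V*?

At the interior fixed point, setting dP/dt = 0 with P > 0 fixes V* = (predator death rate)/(VP coefficient) — independent of the other coefficients.
With the change, V* = 0.241/0.0117 = 20.6; it falls from 49.5.

V* ≈ 20.6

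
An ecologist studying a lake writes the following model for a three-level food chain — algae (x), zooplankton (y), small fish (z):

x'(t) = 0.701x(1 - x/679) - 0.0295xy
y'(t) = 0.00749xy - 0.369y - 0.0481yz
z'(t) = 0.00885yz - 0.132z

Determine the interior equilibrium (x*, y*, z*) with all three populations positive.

From dz/dt = 0: 0.00885y* = 0.132, so y* = 14.9.
From dx/dt = 0: 0.701(1 - x*/679) = 0.0295·14.9, giving x* = 679·(1 - 0.628) = 253.
From dy/dt = 0: 0.00749·253 - 0.369 = 0.0481z*, so z* = 1.52/0.0481 = 31.7.

x* ≈ 253, y* ≈ 14.9, z* ≈ 31.7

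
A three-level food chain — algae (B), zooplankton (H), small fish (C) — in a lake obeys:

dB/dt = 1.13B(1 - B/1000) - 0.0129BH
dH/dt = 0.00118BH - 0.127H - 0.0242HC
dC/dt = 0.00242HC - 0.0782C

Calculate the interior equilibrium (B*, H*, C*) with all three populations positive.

From dC/dt = 0: 0.00242H* = 0.0782, so H* = 32.3.
From dB/dt = 0: 1.13(1 - B*/1000) = 0.0129·32.3, giving B* = 1000·(1 - 0.369) = 631.
From dH/dt = 0: 0.00118·631 - 0.127 = 0.0242C*, so C* = 0.618/0.0242 = 25.5.

B* ≈ 631, H* ≈ 32.3, C* ≈ 25.5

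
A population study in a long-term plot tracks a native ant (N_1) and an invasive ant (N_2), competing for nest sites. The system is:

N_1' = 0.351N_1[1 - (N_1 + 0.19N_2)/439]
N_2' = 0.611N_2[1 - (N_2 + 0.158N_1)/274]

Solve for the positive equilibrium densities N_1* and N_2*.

Setting both brackets to zero gives the nullclines N_1 + 0.19N_2 = 439 and 0.158N_1 + N_2 = 274.
Substituting N_2 = 274 - 0.158N_1 into the first: N_1(1 - 0.19·0.158) = 439 - 0.19·274.
So N_1* = 387/0.97 = 399, and then N_2* = 274 - 0.158·399 = 211.

N_1* ≈ 399, N_2* ≈ 211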